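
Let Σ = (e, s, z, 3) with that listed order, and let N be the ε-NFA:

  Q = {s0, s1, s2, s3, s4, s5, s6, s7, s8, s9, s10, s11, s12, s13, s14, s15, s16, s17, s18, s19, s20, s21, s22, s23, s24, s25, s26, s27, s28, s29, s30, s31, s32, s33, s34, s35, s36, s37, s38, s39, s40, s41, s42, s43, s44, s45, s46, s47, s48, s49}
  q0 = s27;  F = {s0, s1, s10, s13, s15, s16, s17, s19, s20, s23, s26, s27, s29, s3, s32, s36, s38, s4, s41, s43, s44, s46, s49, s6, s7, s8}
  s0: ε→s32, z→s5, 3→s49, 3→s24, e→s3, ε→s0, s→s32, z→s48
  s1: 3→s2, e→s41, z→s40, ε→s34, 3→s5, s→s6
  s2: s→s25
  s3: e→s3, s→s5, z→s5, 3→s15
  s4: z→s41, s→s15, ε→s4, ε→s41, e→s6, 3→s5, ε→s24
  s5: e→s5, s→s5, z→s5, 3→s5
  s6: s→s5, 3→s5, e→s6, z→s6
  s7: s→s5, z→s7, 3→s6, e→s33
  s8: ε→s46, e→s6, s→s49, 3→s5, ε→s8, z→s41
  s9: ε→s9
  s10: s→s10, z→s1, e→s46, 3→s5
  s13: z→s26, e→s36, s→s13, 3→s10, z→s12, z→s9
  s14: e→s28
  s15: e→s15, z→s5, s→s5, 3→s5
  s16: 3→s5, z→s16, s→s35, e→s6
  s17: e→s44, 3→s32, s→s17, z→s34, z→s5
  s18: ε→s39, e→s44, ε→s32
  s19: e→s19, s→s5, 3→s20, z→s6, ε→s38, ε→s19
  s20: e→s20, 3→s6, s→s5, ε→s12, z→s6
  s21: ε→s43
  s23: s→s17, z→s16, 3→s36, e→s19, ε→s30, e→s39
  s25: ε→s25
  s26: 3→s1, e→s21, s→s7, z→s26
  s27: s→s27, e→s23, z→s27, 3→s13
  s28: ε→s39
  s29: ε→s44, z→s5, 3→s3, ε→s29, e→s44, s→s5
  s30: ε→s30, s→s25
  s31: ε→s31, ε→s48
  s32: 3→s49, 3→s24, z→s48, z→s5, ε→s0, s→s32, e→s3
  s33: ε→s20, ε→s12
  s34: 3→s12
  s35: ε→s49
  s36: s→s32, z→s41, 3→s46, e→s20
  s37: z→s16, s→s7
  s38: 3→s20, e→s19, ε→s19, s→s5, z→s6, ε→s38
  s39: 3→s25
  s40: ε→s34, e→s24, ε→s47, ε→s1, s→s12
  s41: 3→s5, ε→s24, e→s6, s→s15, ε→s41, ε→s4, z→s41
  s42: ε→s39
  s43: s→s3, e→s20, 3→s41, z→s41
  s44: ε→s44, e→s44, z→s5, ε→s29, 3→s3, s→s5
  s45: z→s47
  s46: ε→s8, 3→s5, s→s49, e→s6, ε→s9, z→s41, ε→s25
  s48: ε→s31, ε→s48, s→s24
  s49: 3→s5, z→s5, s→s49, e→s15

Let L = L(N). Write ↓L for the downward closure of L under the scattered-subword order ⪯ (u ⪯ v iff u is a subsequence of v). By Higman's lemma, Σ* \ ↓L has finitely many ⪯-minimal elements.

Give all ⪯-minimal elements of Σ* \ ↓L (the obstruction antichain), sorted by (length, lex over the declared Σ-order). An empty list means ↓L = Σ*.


|Q|=50, |F|=26, |δ|=172 (43 ε).
min D↑ (22 st, q0=0, F={9}): 0:e→1,s→0,z→0,3→2 1:e→3,s→4,z→5,3→6 2:e→6,s→2,z→7,3→8 3:e→3,s→9,z→10,3→11 4:e→12,s→4,z→9,3→13 5:e→10,s→14,z→5,3→9 6:e→11,s→13,z→15,3→16 7:e→17,s→18,z→7,3→19 8:e→16,s→8,z→19,3→9 9:e→9,s→9,z→9,3→9 10:e→10,s→9,z→10,3→9 11:e→11,s→9,z→10,3→10 12:e→12,s→9,z→9,3→20 13:e→20,s→13,z→9,3→14 14:e→21,s→14,z→9,3→9 15:e→10,s→21,z→15,3→9 16:e→10,s→14,z→15,3→9 17:e→11,s→20,z→15,3→15 18:e→11,s→9,z→18,3→10 19:e→15,s→10,z→19,3→9 20:e→20,s→9,z→9,3→21 21:e→21,s→9,z→9,3→9 [Hopcroft].
'ees': |S_i|=[42, 33, 12, 1] end={s5} — reject; 3/3 single-dels accept.
'esz': |S_i|=[42, 33, 16, 6] end={s12,s24,s31,s34,s48,s5} rej; 3/3 single-dels accept.
'ez3': N↓-sim [42, 33, 13, 2] end={s12,s5} ∉↓L; 3/3 single-dels accept.
'333': run [42, 31, 18, 4] end={s12,s2,s25,s5} — reject; 3/3 single-dels accept.
'3zss': N↓-sim [42, 31, 23, 10, 1] end={s5} rej; 4/4 single-dels accept.
5 obstructions.

Antichain: [ees, esz, ez3, 333, 3zss].


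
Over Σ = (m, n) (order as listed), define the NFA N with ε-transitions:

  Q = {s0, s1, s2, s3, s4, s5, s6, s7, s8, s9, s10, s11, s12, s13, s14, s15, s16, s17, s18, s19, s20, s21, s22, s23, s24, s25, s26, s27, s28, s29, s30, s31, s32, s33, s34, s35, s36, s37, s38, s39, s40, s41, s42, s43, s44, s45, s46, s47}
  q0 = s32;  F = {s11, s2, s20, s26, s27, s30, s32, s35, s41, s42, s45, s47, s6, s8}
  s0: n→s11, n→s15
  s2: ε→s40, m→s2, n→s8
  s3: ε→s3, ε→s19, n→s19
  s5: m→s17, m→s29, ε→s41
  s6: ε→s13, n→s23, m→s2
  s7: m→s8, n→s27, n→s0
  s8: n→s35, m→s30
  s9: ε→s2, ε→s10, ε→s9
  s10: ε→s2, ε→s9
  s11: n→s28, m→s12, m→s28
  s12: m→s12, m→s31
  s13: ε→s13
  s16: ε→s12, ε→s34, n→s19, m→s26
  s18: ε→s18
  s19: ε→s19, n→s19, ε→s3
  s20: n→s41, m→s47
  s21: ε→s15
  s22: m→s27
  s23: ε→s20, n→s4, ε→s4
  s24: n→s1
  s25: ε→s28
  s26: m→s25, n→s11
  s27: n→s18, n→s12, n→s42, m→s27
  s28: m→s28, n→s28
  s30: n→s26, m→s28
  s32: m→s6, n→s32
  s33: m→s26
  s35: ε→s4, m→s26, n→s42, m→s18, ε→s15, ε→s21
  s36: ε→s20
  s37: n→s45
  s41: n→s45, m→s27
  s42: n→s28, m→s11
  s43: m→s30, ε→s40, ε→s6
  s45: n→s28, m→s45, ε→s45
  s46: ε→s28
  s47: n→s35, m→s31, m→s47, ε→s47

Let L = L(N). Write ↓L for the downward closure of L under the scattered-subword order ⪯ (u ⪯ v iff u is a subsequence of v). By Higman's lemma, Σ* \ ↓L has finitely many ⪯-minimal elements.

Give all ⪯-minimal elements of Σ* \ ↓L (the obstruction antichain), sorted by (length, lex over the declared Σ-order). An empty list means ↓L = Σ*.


|Q|=48, |F|=14, |δ|=83 (29 ε).
min D↑ (15 st, q0=0, F={11}): 0:m→1,n→0 1:m→2,n→3 2:m→2,n→4 3:m→5,n→6 4:m→7,n→8 5:m→5,n→8 6:m→9,n→10 7:m→11,n→12 8:m→12,n→13 9:m→9,n→13 10:m→10,n→11 11:m→11,n→11 12:m→11,n→14 13:m→14,n→11 14:m→11,n→11.
'mmnmm': |S_i|=[25, 24, 19, 14, 8, 4] end={s12,s25,s28,s31} rej; 5/5 deletions ∈↓L.
'mnnnn': |S_i|=[25, 24, 20, 15, 7, 1] end={s28} ∉↓L; 5/5 single-dels accept.
2 minimals (antichain).

Antichain: [mmnmm, mnnnn].


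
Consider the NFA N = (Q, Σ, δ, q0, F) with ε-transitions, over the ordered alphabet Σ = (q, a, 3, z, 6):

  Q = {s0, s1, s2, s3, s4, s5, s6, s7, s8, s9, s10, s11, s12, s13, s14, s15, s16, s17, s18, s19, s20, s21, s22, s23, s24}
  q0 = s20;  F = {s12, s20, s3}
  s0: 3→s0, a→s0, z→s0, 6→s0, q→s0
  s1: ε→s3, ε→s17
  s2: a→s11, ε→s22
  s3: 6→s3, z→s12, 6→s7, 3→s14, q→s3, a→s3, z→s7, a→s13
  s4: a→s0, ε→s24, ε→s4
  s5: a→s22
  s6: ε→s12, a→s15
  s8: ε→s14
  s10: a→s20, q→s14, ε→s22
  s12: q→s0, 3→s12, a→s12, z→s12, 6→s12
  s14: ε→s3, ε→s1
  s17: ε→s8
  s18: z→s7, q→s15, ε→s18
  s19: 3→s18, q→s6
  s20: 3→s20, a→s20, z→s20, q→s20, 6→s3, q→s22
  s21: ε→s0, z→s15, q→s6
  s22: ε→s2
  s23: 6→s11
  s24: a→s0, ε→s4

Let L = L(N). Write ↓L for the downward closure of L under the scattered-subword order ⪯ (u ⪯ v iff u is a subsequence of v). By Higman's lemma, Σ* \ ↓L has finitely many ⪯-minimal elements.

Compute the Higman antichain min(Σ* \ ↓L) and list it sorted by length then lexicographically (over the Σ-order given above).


|Q|=25, |F|=3, |δ|=53 (15 ε).
min D↑ (4 st, q0=0, F={3}): 0:q→0,a→0,3→0,z→0,6→1 1:q→1,a→1,3→1,z→2,6→1 2:q→3,a→2,3→2,z→2,6→2 3:q→3,a→3,3→3,z→3,6→3 (ε-aug+det+¬).
'6zq': N↓-sim [13, 9, 3, 1] end={s0} rej; 3/3 del acc.
1 words, ⪯-incomp.

Antichain: [6zq].


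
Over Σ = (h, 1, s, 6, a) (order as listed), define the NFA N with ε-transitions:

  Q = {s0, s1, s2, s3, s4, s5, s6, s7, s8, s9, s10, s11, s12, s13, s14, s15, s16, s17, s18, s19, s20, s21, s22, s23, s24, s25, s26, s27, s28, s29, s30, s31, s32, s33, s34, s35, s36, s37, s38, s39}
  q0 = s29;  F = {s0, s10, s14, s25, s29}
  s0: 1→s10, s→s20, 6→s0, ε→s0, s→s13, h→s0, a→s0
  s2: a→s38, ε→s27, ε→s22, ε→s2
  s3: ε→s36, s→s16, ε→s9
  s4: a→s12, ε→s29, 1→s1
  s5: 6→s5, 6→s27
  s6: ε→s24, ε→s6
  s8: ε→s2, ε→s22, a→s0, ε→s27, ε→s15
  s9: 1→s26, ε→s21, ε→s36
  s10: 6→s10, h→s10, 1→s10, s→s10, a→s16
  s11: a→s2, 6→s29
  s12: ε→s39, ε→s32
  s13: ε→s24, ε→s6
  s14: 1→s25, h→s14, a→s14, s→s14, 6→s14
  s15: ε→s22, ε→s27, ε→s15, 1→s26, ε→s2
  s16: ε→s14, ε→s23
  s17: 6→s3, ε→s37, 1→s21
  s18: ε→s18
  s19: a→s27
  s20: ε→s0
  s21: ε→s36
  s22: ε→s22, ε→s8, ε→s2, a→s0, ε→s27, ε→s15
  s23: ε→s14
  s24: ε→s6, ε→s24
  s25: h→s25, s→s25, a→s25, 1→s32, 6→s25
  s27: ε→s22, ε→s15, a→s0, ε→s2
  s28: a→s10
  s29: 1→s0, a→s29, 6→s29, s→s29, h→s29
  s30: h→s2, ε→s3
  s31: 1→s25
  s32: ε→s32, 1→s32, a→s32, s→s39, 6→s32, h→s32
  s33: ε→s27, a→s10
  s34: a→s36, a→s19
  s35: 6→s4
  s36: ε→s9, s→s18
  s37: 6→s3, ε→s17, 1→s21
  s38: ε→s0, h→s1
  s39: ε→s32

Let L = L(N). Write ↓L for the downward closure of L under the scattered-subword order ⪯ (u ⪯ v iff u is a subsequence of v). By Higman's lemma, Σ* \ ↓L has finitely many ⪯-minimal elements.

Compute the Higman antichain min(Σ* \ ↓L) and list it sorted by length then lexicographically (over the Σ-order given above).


A = [11a11].

|Q|=40, |F|=5, |δ|=105 (47 ε).
min D↑ (6 st, q0=0, F={5}): 0:h→0,1→1,s→0,6→0,a→0 1:h→1,1→2,s→1,6→1,a→1 2:h→2,1→2,s→2,6→2,a→3 3:h→3,1→4,s→3,6→3,a→3 4:h→4,1→5,s→4,6→4,a→4 5:h→5,1→5,s→5,6→5,a→5 (ε-aug+det+¬).
'11a11': N↓-sim [13, 12, 7, 6, 3, 2] end={s32,s39} rej; 5/5 del acc.
1 obstructions.


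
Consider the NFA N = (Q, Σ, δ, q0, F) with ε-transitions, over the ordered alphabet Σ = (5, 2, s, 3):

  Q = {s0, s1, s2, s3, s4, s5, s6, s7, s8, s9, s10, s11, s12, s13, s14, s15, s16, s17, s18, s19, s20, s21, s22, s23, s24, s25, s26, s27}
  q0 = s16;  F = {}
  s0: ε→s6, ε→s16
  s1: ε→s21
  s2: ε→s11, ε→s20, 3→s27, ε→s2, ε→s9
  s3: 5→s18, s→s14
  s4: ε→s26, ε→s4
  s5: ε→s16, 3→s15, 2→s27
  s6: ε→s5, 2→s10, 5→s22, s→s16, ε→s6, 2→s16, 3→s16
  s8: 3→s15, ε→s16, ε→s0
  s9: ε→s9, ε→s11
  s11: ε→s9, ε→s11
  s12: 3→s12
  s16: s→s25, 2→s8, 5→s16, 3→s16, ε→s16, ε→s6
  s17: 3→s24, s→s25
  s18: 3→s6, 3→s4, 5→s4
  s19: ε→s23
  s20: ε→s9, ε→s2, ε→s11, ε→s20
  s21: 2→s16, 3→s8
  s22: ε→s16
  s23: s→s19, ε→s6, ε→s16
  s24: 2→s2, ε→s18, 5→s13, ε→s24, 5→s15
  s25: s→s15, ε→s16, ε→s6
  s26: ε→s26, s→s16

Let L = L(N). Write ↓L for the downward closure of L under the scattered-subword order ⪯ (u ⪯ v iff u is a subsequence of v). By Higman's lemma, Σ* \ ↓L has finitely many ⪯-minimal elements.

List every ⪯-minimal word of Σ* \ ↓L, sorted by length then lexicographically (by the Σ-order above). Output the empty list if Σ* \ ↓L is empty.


|Q|=28, |F|=0, |δ|=62 (33 ε).
min D↑ (1 st, q0=0, F={0}): 0:5→0,2→0,s→0,3→0.
ε ∈ L(D↑) ⇒ ↓L = ∅.

Antichain: [ε].


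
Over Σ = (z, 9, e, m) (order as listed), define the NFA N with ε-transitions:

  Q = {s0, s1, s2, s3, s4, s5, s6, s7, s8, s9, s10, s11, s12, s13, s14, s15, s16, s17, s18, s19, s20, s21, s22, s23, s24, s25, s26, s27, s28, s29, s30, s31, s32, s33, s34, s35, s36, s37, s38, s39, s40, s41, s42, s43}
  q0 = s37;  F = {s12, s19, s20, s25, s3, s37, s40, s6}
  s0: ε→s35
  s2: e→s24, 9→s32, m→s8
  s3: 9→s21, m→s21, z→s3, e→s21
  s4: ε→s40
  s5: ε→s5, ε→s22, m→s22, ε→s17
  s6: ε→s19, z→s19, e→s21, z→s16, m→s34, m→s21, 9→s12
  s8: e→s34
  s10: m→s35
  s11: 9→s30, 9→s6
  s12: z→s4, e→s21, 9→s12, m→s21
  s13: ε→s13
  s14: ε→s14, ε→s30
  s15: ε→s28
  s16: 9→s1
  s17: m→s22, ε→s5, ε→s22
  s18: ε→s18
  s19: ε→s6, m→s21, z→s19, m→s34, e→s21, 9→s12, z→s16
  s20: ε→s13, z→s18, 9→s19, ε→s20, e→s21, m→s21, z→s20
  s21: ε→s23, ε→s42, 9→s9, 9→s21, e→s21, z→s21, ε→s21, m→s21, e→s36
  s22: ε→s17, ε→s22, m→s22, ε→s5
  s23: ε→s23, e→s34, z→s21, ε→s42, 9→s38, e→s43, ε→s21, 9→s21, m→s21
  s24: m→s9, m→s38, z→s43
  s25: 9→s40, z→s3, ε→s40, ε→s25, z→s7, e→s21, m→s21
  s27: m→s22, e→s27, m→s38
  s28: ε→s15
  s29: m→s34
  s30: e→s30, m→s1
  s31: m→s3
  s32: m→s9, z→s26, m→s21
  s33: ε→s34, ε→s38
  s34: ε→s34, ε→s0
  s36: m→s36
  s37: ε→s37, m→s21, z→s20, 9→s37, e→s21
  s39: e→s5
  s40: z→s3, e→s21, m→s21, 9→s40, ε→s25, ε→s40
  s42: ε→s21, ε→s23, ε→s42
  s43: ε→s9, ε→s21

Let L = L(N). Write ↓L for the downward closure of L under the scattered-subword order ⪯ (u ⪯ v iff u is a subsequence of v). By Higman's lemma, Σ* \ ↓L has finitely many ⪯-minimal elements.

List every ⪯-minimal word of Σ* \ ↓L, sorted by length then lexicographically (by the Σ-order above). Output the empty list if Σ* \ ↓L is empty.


Antichain: [e, m, z99zz9].

|Q|=44, |F|=8, |δ|=116 (40 ε).
min D↑ (7 st, q0=0, F={2}): 0:z→1,9→0,e→2,m→2 1:z→1,9→3,e→2,m→2 2:z→2,9→2,e→2,m→2 3:z→3,9→4,e→2,m→2 4:z→5,9→4,e→2,m→2 5:z→6,9→5,e→2,m→2 6:z→6,9→2,e→2,m→2.
'e': N↓-sim [24, 10] end={s0,s21,s23,s34,s35,s36,s38,s42,s43,s9} rej; 1/1 single-dels accept.
'm': |S_i|=[24, 10] end={s0,s21,s23,s34,s35,s36,s38,s42,s43,s9} rej; 1/1 single-dels accept.
'z99zz9': N↓-sim [24, 23, 20, 17, 15, 12, 10] end={s0,s21,s23,s34,s35,s36,s38,s42,s43,s9} rej; 6/6 single-dels accept.
3 words, ⪯-incomp.


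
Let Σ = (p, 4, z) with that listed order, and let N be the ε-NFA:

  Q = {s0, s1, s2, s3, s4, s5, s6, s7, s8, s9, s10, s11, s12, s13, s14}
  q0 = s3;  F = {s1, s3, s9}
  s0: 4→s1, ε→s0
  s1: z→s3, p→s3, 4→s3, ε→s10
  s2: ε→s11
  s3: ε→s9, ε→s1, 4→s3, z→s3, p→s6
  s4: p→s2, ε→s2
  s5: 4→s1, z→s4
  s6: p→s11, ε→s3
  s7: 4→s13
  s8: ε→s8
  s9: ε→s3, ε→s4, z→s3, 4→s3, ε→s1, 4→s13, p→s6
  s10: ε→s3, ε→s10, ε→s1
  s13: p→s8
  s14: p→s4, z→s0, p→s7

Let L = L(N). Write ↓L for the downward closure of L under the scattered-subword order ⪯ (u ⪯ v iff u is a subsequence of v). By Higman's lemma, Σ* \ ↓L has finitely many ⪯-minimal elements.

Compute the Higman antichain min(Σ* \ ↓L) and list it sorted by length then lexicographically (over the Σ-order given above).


A = [].

|Q|=15, |F|=3, |δ|=34 (14 ε).
min D↑ (1 st, q0=0, F={}): 0:p→0,4→0,z→0 (ε-aug+det+¬).
L(D↑) = ∅; no obstructions.


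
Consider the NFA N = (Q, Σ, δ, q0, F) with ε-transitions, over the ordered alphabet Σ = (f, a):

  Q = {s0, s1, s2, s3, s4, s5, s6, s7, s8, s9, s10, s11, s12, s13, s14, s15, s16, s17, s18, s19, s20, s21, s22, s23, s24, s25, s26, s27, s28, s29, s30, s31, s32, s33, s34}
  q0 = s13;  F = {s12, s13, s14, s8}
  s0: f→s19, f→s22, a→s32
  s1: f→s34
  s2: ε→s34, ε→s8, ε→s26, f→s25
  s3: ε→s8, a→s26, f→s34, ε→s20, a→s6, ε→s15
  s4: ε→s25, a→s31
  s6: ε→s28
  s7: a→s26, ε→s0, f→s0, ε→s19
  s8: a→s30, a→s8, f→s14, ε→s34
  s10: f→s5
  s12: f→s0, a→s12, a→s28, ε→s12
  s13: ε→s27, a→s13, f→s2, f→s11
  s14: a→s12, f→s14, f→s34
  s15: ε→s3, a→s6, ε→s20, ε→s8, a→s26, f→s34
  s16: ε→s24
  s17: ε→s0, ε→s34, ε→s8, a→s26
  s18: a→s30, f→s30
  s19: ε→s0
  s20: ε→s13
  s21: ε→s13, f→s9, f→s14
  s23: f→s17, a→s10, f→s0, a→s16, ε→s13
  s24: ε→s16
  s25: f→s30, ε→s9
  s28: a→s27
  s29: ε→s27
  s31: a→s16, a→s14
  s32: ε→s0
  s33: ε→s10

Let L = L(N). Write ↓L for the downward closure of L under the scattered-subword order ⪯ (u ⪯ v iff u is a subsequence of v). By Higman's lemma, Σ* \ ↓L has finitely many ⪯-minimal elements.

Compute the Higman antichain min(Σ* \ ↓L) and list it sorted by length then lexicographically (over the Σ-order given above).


min(Σ*\↓L) = [ffaf].

|Q|=35, |F|=4, |δ|=69 (29 ε).
min D↑ (5 st, q0=0, F={4}): 0:f→1,a→0 1:f→2,a→1 2:f→2,a→3 3:f→4,a→3 4:f→4,a→4 [Hopcroft].
'ffaf': N↓-sim [17, 16, 12, 7, 4] end={s0,s19,s22,s32} — reject; 4/4 deletions ∈↓L.
1 minimals (antichain).


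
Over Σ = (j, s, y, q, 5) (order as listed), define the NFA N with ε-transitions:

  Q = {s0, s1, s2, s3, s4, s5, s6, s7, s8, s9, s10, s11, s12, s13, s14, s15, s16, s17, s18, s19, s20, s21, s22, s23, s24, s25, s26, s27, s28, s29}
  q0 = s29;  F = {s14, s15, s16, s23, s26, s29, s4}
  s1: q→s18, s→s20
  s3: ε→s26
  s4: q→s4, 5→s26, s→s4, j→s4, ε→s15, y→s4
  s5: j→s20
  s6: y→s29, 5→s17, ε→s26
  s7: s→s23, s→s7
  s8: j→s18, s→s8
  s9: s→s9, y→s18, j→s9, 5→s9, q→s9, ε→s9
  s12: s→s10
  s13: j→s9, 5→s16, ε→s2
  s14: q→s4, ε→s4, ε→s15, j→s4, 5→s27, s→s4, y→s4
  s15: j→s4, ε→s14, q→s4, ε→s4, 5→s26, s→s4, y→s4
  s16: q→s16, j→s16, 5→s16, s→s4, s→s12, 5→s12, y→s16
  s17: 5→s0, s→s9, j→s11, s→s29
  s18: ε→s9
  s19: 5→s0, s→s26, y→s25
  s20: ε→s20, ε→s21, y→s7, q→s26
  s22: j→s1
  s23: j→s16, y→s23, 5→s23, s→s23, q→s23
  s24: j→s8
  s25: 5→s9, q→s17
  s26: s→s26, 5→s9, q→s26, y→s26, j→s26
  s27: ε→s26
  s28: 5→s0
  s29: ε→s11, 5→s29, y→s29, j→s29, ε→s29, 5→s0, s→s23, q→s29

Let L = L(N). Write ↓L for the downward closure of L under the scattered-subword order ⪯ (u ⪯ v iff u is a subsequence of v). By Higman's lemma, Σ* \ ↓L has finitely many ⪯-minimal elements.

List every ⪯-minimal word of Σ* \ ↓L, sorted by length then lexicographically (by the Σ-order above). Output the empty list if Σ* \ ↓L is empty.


|Q|=30, |F|=7, |δ|=84 (15 ε).
min D↑ (6 st, q0=0, F={5}): 0:j→0,s→1,y→0,q→0,5→0 1:j→2,s→1,y→1,q→1,5→1 2:j→2,s→3,y→2,q→2,5→2 3:j→3,s→3,y→3,q→3,5→4 4:j→4,s→4,y→4,q→4,5→5 5:j→5,s→5,y→5,q→5,5→5 [Hopcroft].
'sjs55': run [14, 11, 10, 9, 4, 2] end={s18,s9} ∉↓L; 5/5 deletions ∈↓L.
1 obstructions.

min(Σ*\↓L) = [sjs55].


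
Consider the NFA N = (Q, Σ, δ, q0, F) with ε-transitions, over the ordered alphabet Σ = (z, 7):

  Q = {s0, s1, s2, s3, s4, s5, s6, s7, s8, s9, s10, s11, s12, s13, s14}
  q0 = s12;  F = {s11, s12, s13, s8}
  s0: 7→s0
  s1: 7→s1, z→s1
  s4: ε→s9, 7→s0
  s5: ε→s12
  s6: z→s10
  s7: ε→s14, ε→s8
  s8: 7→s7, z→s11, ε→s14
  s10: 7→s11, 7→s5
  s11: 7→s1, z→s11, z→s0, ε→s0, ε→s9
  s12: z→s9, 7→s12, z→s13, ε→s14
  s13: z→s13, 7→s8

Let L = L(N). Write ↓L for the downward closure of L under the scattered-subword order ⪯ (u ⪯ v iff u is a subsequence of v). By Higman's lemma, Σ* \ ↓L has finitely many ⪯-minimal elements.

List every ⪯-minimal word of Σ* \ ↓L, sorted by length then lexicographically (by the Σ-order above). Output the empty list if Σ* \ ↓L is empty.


Antichain: [z7z7].

|Q|=15, |F|=4, |δ|=25 (8 ε).
min D↑ (5 st, q0=0, F={4}): 0:z→1,7→0 1:z→1,7→2 2:z→3,7→2 3:z→3,7→4 4:z→4,7→4 [Hopcroft].
'z7z7': N↓-sim [9, 8, 7, 4, 2] end={s0,s1} — reject; 4/4 single-dels accept.
1 obstructions.


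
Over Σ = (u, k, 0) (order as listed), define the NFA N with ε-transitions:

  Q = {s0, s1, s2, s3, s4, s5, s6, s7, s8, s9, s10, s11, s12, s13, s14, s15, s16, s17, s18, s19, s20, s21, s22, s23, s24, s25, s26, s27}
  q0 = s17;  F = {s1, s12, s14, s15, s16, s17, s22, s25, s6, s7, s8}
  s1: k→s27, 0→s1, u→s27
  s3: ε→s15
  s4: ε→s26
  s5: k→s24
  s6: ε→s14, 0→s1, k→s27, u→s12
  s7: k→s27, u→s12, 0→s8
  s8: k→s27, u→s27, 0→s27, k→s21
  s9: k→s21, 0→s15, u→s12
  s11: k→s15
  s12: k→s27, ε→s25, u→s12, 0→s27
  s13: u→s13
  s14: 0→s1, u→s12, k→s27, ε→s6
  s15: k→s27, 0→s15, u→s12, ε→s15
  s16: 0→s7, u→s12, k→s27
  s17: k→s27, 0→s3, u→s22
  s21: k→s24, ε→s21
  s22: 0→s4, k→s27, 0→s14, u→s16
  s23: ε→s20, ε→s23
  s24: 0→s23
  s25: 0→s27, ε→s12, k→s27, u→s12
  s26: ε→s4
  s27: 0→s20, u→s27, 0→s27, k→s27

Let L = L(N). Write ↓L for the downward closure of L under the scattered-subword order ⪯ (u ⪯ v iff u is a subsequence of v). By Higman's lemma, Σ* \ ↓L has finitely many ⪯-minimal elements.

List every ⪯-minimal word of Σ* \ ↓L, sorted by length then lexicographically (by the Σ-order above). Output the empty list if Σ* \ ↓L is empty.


Antichain: [k, 0u0, uuu0, u00u, uu000].

|Q|=28, |F|=11, |δ|=58 (11 ε).
min D↑ (10 st, q0=0, F={2}): 0:u→1,k→2,0→3 1:u→4,k→2,0→5 2:u→2,k→2,0→2 3:u→6,k→2,0→3 4:u→6,k→2,0→7 5:u→6,k→2,0→8 6:u→6,k→2,0→2 7:u→6,k→2,0→9 8:u→2,k→2,0→8 9:u→2,k→2,0→2 [Hopcroft].
'k': run [19, 5] end={s20,s21,s23,s24,s27} — reject; 1/1 deletions ∈↓L.
'0u0': run [19, 16, 4, 2] end={s20,s27} — reject; 3/3 del acc.
'uuu0': N↓-sim [19, 16, 10, 4, 2] end={s20,s27} rej; 4/4 del acc.
'u00u': |S_i|=[19, 16, 14, 7, 2] end={s20,s27} — reject; 4/4 del acc.
'uu000': N↓-sim [19, 16, 10, 9, 6, 3] end={s20,s23,s27} rej; 5/5 single-dels accept.
5 obstructions.


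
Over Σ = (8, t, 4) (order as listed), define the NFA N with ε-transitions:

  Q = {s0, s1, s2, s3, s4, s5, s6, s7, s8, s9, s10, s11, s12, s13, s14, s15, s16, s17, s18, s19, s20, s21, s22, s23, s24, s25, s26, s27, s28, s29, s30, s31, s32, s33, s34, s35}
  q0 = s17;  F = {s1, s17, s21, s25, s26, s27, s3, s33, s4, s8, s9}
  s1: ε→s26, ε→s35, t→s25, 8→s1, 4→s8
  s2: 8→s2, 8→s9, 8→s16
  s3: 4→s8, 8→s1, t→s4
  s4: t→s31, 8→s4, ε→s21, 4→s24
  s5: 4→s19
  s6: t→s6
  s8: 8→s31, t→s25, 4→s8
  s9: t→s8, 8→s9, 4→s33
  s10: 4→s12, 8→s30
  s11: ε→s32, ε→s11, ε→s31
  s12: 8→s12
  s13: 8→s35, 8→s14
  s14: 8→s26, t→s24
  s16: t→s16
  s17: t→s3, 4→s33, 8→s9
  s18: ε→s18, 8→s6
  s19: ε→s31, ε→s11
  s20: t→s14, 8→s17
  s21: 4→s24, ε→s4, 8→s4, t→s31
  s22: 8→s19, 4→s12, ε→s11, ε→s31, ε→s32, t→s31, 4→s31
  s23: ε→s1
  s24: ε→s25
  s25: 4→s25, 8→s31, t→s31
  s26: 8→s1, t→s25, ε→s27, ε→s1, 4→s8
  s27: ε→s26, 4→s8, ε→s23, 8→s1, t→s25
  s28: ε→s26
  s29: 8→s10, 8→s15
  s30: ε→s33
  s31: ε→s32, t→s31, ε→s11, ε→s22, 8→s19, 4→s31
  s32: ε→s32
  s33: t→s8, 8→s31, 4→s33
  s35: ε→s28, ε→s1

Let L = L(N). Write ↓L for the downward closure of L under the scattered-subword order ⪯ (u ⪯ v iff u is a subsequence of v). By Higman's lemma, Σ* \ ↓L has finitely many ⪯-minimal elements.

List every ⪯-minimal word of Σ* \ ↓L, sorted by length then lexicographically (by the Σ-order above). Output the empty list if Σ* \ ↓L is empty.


min(Σ*\↓L) = [48, 8t8, ttt].

|Q|=36, |F|=11, |δ|=85 (27 ε).
min D↑ (9 st, q0=0, F={7}): 0:8→1,t→2,4→3 1:8→1,t→4,4→3 2:8→5,t→6,4→4 3:8→7,t→4,4→3 4:8→7,t→8,4→4 5:8→5,t→8,4→4 6:8→6,t→7,4→8 7:8→7,t→7,4→7 8:8→7,t→7,4→8 [Hopcroft].
'48': N↓-sim [21, 10, 6] end={s11,s12,s19,s22,s31,s32} rej; 2/2 deletions ∈↓L.
'8t8': run [21, 19, 8, 6] end={s11,s12,s19,s22,s31,s32} — reject; 3/3 deletions ∈↓L.
'ttt': N↓-sim [21, 18, 10, 6] end={s11,s12,s19,s22,s31,s32} rej; 3/3 deletions ∈↓L.
3 words, ⪯-incomp.


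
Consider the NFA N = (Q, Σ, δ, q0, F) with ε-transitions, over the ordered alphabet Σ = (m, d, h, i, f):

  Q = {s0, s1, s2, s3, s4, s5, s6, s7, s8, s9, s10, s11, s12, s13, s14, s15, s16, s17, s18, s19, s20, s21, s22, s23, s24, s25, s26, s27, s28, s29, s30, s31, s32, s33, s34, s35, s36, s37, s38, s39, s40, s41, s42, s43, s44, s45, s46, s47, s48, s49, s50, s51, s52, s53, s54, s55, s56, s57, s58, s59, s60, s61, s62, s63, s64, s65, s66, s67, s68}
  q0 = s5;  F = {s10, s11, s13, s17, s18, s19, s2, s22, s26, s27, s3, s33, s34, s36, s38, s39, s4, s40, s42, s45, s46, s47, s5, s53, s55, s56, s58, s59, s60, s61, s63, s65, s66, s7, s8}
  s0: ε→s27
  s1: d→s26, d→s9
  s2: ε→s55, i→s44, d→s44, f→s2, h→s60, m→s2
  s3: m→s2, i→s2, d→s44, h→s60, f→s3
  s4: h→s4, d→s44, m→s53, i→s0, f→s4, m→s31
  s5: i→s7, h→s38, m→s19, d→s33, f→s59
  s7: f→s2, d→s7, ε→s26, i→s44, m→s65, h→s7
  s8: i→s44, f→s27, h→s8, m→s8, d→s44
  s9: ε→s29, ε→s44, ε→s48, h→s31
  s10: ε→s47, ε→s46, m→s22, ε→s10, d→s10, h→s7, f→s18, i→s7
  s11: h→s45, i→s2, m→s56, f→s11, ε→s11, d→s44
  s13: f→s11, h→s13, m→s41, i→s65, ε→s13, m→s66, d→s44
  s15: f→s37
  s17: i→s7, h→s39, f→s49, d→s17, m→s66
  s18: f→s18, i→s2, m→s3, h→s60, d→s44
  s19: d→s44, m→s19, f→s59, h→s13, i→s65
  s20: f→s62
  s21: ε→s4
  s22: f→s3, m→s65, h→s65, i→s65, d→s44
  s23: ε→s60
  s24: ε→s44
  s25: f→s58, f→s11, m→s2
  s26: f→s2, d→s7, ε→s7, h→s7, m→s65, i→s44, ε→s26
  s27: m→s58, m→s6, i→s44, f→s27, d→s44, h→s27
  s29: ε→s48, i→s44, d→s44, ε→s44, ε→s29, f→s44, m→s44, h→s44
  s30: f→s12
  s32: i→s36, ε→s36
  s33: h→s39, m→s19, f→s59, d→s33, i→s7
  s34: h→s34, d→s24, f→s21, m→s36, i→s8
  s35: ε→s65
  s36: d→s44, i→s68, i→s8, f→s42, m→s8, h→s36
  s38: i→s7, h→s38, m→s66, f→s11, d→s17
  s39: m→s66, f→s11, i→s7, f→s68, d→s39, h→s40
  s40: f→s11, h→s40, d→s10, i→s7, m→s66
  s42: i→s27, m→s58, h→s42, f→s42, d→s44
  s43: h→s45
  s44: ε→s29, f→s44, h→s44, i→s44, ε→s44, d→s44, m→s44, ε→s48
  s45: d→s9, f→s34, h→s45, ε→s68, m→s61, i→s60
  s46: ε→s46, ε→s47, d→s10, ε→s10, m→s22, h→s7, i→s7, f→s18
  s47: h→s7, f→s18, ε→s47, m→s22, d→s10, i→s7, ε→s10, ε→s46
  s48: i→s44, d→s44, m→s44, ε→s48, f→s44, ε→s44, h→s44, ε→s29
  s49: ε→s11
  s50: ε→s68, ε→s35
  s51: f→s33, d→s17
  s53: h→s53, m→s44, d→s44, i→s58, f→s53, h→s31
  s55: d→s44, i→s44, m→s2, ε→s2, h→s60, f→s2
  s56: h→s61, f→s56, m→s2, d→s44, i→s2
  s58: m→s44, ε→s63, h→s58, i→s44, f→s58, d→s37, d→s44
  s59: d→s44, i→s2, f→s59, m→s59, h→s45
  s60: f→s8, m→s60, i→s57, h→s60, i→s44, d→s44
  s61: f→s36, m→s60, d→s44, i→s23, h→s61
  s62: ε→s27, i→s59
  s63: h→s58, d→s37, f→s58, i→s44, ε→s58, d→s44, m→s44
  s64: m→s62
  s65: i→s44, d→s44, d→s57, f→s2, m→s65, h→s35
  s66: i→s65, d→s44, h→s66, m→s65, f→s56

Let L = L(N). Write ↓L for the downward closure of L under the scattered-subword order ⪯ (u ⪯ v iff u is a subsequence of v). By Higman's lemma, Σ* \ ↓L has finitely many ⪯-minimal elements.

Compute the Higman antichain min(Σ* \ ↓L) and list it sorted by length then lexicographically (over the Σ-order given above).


Antichain: [md, ii, fd, hmmi, dhhdhi, fhffmm].

|Q|=69, |F|=35, |δ|=256 (41 ε).
min D↑ (31 st, q0=0, F={6}): 0:m→1,d→2,h→3,i→4,f→5 1:m→1,d→6,h→7,i→8,f→5 2:m→1,d→2,h→9,i→4,f→5 3:m→10,d→11,h→3,i→4,f→12 4:m→8,d→4,h→4,i→6,f→13 5:m→5,d→6,h→14,i→13,f→5 6:m→6,d→6,h→6,i→6,f→6 7:m→10,d→6,h→7,i→8,f→12 8:m→8,d→6,h→8,i→6,f→13 9:m→10,d→9,h→15,i→4,f→12 10:m→8,d→6,h→10,i→8,f→16 11:m→10,d→11,h→9,i→4,f→12 12:m→16,d→6,h→14,i→13,f→12 13:m→13,d→6,h→17,i→6,f→13 14:m→18,d→6,h→14,i→17,f→19 15:m→10,d→20,h→15,i→4,f→12 16:m→13,d→6,h→18,i→13,f→16 17:m→17,d→6,h→17,i→6,f→21 18:m→17,d→6,h→18,i→17,f→22 19:m→22,d→6,h→19,i→21,f→23 20:m→24,d→20,h→4,i→4,f→25 21:m→21,d→6,h→21,i→6,f→26 22:m→21,d→6,h→22,i→21,f→27 23:m→28,d→6,h→23,i→26,f→23 24:m→8,d→6,h→8,i→8,f→29 25:m→29,d→6,h→17,i→13,f→25 26:m→30,d→6,h→26,i→6,f→26 27:m→30,d→6,h→27,i→26,f→27 28:m→6,d→6,h→28,i→30,f→28 29:m→13,d→6,h→17,i→13,f→29 30:m→6,d→6,h→30,i→6,f→30 (ε-aug+det+¬).
'md': N↓-sim [51, 38, 8] end={s24,s29,s31,s37,s44,s48,s57,s9} rej; 2/2 single-dels accept.
'ii': N↓-sim [51, 20, 4] end={s29,s44,s48,s57} rej; 2/2 del acc.
'fd': N↓-sim [51, 33, 7] end={s24,s29,s31,s37,s44,s48,s9} — reject; 2/2 del acc.
'hmmi': run [51, 47, 27, 15, 4] end={s29,s44,s48,s57} ∉↓L; 4/4 del acc.
'dhhdhi': run [51, 49, 44, 43, 26, 18, 4] end={s29,s44,s48,s57} ∉↓L; 6/6 deletions ∈↓L.
'fhffmm': run [51, 33, 25, 19, 14, 9, 3] end={s29,s44,s48} — reject; 6/6 del acc.
6 obstructions.


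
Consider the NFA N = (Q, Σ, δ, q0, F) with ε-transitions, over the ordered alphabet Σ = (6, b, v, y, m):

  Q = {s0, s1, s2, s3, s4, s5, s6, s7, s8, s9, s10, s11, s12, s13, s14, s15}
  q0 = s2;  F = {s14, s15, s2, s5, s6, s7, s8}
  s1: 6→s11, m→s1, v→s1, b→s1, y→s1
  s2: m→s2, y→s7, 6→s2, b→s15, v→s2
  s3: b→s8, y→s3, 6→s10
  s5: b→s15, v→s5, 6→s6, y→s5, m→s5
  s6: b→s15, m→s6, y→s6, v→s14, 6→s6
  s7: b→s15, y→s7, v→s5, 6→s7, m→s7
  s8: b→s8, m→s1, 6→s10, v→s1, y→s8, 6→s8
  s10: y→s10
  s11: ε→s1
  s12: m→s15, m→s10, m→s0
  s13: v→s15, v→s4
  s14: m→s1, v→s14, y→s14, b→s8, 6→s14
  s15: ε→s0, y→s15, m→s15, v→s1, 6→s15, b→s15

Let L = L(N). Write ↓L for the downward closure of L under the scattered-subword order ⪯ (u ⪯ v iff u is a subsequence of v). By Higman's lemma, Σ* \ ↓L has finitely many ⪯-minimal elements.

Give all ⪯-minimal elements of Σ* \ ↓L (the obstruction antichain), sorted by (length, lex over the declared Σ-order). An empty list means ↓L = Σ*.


A = [bv, yv6vm].

|Q|=16, |F|=7, |δ|=52 (2 ε).
min D↑ (8 st, q0=0, F={3}): 0:6→0,b→1,v→0,y→2,m→0 1:6→1,b→1,v→3,y→1,m→1 2:6→2,b→1,v→4,y→2,m→2 3:6→3,b→3,v→3,y→3,m→3 4:6→5,b→1,v→4,y→4,m→4 5:6→5,b→1,v→6,y→5,m→5 6:6→6,b→7,v→6,y→6,m→3 7:6→7,b→7,v→3,y→7,m→3 (ε-aug+det+¬).
'bv': |S_i|=[11, 6, 2] end={s1,s11} — reject; 2/2 deletions ∈↓L.
'yv6vm': run [11, 10, 9, 8, 5, 2] end={s1,s11} rej; 5/5 del acc.
2 words, ⪯-incomp.


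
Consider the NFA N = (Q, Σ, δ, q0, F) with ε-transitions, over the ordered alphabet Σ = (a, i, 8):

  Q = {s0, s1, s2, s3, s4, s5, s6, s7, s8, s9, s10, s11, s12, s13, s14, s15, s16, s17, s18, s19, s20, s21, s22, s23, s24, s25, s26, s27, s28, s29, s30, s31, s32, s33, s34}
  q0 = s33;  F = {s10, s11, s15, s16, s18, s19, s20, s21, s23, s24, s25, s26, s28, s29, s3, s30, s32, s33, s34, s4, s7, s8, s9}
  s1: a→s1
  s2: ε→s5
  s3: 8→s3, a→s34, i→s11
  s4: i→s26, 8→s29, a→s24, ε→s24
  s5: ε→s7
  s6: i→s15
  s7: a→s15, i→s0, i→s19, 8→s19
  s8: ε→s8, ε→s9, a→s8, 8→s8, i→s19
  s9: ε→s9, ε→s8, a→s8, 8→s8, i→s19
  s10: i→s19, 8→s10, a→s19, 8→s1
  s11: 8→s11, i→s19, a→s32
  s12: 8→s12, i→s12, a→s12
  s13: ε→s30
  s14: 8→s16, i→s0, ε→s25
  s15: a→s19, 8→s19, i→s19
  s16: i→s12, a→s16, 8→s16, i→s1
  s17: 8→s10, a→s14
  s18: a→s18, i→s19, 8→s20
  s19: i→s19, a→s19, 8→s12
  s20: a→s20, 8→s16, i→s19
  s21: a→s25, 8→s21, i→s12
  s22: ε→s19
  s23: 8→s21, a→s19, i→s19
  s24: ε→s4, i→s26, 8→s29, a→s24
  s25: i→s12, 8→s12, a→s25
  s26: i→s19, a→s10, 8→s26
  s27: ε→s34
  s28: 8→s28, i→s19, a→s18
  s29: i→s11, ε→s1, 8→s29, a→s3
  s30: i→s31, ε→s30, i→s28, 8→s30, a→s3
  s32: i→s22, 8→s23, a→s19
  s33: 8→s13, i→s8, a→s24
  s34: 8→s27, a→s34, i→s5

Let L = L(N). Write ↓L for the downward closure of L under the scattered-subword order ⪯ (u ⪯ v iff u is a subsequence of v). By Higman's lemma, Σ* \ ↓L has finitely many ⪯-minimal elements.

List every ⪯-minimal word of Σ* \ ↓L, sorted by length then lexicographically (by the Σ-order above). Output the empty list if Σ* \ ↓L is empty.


|Q|=35, |F|=23, |δ|=96 (14 ε).
min D↑ (22 st, q0=0, F={11}): 0:a→1,i→2,8→3 1:a→1,i→4,8→5 2:a→2,i→6,8→2 3:a→7,i→8,8→3 4:a→9,i→6,8→4 5:a→7,i→10,8→5 6:a→6,i→6,8→11 7:a→12,i→10,8→7 8:a→13,i→6,8→8 9:a→6,i→6,8→9 10:a→14,i→6,8→10 11:a→11,i→11,8→11 12:a→12,i→15,8→12 13:a→13,i→6,8→16 14:a→6,i→6,8→17 15:a→18,i→6,8→6 16:a→16,i→6,8→19 17:a→6,i→6,8→20 18:a→6,i→6,8→6 19:a→19,i→11,8→19 20:a→21,i→11,8→20 21:a→21,i→11,8→11 [Hopcroft].
'ii8': run [31, 22, 5, 1] end={s12} ∉↓L; 3/3 del acc.
'aiaa8': N↓-sim [31, 26, 15, 10, 4, 1] end={s12} rej; 5/5 single-dels accept.
'8aai88': N↓-sim [31, 28, 22, 19, 8, 2, 1] end={s12} ∉↓L; 6/6 single-dels accept.
'8ia88i': N↓-sim [31, 28, 18, 12, 8, 5, 2] end={s1,s12} — reject; 6/6 del acc.
4 obstructions.

min(Σ*\↓L) = [ii8, aiaa8, 8aai88, 8ia88i].


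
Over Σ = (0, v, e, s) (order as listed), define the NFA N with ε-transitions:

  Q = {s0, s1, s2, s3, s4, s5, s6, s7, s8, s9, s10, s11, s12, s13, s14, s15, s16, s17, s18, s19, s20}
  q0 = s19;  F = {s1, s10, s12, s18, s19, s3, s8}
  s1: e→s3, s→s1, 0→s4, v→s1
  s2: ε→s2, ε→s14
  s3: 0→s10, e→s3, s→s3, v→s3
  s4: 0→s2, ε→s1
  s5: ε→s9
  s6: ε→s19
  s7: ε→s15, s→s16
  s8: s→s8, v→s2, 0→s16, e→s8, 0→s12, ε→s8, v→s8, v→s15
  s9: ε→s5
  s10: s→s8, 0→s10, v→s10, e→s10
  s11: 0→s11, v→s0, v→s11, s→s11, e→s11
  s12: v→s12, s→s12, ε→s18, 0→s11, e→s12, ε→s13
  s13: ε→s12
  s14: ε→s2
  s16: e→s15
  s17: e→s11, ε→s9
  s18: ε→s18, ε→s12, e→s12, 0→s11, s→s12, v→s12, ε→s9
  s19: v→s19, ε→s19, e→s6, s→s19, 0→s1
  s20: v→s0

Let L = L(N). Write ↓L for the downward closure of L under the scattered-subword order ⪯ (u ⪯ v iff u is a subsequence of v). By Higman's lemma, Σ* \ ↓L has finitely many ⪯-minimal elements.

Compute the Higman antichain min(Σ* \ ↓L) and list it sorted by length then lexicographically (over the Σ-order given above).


|Q|=21, |F|=7, |δ|=58 (17 ε).
min D↑ (7 st, q0=0, F={6}): 0:0→1,v→0,e→0,s→0 1:0→1,v→1,e→2,s→1 2:0→3,v→2,e→2,s→2 3:0→3,v→3,e→3,s→4 4:0→5,v→4,e→4,s→4 5:0→6,v→5,e→5,s→5 6:0→6,v→6,e→6,s→6 [Hopcroft].
'0e0s00': |S_i|=[18, 16, 14, 13, 12, 9, 2] end={s0,s11} rej; 6/6 single-dels accept.
1 words, ⪯-incomp.

A = [0e0s00].


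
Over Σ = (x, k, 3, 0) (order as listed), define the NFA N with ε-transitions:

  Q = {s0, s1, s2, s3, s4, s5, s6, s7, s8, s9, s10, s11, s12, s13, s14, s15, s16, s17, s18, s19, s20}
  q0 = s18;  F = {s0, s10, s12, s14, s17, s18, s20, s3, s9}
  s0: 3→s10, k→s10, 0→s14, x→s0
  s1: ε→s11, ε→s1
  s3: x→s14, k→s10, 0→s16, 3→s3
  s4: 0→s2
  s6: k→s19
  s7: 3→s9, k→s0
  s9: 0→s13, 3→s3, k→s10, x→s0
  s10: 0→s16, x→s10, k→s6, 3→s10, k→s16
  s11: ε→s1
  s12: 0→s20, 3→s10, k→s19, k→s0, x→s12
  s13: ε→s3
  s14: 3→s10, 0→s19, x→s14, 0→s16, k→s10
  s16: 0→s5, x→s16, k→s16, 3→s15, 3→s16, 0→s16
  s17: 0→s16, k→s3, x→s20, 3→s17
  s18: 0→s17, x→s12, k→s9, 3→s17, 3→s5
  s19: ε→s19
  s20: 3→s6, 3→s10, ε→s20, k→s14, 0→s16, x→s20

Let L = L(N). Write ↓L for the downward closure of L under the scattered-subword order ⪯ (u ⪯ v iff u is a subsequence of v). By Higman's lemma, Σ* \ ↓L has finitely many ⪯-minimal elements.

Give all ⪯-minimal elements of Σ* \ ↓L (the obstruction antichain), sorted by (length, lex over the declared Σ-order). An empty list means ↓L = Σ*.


|Q|=21, |F|=9, |δ|=57 (6 ε).
min D↑ (10 st, q0=0, F={8}): 0:x→1,k→2,3→3,0→3 1:x→1,k→4,3→5,0→6 2:x→4,k→5,3→7,0→7 3:x→6,k→7,3→3,0→8 4:x→4,k→5,3→5,0→9 5:x→5,k→8,3→5,0→8 6:x→6,k→9,3→5,0→8 7:x→9,k→5,3→7,0→8 8:x→8,k→8,3→8,0→8 9:x→9,k→5,3→5,0→8 [Hopcroft].
'30': N↓-sim [15, 10, 4] end={s15,s16,s19,s5} ∉↓L; 2/2 del acc.
'00': run [15, 11, 4] end={s15,s16,s19,s5} rej; 2/2 deletions ∈↓L.
'x3k': N↓-sim [15, 10, 6, 5] end={s15,s16,s19,s5,s6} rej; 3/3 deletions ∈↓L.
'kkk': run [15, 11, 6, 5] end={s15,s16,s19,s5,s6} rej; 3/3 del acc.
'kk0': N↓-sim [15, 11, 6, 3] end={s15,s16,s5} — reject; 3/3 del acc.
5 minimals (antichain).

Antichain: [30, 00, x3k, kkk, kk0].


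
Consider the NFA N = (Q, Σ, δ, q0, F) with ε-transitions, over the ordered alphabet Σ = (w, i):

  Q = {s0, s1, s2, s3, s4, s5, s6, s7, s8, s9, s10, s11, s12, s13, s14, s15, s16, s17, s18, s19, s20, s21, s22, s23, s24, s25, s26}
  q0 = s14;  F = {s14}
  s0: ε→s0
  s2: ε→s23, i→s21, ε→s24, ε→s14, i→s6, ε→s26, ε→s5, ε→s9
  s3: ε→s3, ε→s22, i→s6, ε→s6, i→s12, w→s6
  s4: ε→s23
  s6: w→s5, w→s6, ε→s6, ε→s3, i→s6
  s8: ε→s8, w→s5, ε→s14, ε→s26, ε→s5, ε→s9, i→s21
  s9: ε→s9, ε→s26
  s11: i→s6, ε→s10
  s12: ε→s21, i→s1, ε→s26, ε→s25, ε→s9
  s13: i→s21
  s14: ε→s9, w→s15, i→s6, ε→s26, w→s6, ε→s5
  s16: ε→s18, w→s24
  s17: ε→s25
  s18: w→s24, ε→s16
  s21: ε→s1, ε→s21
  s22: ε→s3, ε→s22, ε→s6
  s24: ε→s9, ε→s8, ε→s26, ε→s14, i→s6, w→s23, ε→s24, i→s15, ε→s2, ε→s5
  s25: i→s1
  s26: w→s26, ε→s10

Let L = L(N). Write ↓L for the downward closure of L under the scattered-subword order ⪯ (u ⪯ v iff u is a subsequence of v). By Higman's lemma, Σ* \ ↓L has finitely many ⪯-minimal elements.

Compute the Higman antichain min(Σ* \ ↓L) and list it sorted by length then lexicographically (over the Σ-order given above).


|Q|=27, |F|=1, |δ|=67 (44 ε).
min D↑ (2 st, q0=0, F={1}): 0:w→1,i→1 1:w→1,i→1 (ε-aug+det+¬).
'w': run [13, 12] end={s1,s10,s12,s15,s21,s22,s25,s26,s3,s5,s6,s9} ∉↓L; 1/1 single-dels accept.
'i': N↓-sim [13, 11] end={s1,s10,s12,s21,s22,s25,s26,s3,s5,s6,s9} ∉↓L; 1/1 deletions ∈↓L.
2 words, ⪯-incomp.

A = [w, i].


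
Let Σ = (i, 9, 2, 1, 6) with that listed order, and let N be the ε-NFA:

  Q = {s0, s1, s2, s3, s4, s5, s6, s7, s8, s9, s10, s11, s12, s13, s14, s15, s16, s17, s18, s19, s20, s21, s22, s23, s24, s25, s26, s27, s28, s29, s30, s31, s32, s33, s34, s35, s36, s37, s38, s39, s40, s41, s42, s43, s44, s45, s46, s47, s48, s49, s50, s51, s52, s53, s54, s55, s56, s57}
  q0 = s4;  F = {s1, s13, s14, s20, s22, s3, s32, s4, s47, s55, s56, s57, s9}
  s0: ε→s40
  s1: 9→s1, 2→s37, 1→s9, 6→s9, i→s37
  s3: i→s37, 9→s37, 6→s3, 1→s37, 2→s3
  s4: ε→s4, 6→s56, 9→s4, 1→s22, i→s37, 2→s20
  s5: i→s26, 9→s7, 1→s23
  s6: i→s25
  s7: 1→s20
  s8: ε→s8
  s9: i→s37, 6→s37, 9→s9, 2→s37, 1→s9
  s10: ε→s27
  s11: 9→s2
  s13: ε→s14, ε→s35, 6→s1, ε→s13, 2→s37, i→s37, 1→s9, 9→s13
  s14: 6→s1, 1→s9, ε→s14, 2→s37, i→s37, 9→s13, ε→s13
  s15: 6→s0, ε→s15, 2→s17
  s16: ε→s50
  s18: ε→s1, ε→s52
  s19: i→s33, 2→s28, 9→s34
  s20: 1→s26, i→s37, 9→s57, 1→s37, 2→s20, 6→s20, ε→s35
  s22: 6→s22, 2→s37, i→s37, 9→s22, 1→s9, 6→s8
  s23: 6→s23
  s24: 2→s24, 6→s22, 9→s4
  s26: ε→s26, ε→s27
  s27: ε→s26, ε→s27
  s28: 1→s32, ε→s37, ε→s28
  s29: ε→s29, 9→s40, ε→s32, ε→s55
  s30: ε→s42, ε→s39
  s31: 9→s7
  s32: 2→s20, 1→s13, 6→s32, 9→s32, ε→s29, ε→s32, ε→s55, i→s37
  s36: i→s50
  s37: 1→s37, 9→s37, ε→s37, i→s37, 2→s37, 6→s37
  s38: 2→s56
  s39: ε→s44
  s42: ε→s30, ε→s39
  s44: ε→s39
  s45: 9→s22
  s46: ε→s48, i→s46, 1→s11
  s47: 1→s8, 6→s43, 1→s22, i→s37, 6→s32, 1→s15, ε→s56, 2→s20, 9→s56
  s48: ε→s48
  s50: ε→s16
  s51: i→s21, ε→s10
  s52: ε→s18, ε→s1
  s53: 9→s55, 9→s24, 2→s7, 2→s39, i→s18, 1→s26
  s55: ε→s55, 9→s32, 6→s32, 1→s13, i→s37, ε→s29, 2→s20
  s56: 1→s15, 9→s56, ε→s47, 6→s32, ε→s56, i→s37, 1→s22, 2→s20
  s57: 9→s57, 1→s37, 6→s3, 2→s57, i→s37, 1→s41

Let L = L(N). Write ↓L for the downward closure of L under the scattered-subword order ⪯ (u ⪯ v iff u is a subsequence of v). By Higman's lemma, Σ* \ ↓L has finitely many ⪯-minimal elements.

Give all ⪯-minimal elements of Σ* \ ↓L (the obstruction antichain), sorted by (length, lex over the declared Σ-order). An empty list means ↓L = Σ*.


min(Σ*\↓L) = [i, 21, 12, 116, 2969, 661666].

|Q|=58, |F|=13, |δ|=151 (44 ε).
min D↑ (11 st, q0=0, F={1}): 0:i→1,9→0,2→2,1→3,6→4 1:i→1,9→1,2→1,1→1,6→1 2:i→1,9→5,2→2,1→1,6→2 3:i→1,9→3,2→1,1→6,6→3 4:i→1,9→4,2→2,1→3,6→7 5:i→1,9→5,2→5,1→1,6→8 6:i→1,9→6,2→1,1→6,6→1 7:i→1,9→7,2→2,1→9,6→7 8:i→1,9→1,2→8,1→1,6→8 9:i→1,9→9,2→1,1→6,6→10 10:i→1,9→10,2→1,1→6,6→6 (ε-aug+det+¬).
'i': run [25, 1] end={s37} — reject; 1/1 deletions ∈↓L.
'21': |S_i|=[25, 9, 4] end={s26,s27,s37,s41} ∉↓L; 2/2 single-dels accept.
'12': run [25, 15, 2] end={s17,s37} rej; 2/2 del acc.
'116': |S_i|=[25, 15, 2, 1] end={s37} — reject; 3/3 single-dels accept.
'2969': |S_i|=[25, 9, 4, 2, 1] end={s37} ∉↓L; 4/4 deletions ∈↓L.
'661666': N↓-sim [25, 24, 20, 9, 3, 2, 1] end={s37} — reject; 6/6 del acc.
6 words, ⪯-incomp.
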